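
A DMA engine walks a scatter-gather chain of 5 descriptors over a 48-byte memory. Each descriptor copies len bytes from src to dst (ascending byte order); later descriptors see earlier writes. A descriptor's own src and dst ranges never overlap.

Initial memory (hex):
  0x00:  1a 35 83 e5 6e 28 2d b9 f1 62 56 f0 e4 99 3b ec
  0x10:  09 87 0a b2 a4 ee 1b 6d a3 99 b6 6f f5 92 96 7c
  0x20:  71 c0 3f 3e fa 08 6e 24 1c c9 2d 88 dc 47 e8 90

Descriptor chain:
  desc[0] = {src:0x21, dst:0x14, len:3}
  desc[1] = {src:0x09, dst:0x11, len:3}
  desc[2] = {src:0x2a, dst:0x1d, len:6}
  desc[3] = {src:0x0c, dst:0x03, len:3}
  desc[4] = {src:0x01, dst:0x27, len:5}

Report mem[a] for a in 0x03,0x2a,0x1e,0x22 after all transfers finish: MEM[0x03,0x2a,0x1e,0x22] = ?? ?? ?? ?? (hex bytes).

#0 dst[0x14+3] := {0xc0,0x3f,0x3e}
#1 dst[0x11+3] := {0x62,0x56,0xf0}
#2 dst[0x1d+6] := {0x2d,0x88,0xdc,0x47,0xe8,0x90}
#3 dst[0x03+3] := {0xe4,0x99,0x3b}
#4 dst[0x27+5] := {0x35,0x83,0xe4,0x99,0x3b}
query mem[0x03]=0xe4, mem[0x2a]=0x99, mem[0x1e]=0x88, mem[0x22]=0x90

MEM[0x03,0x2a,0x1e,0x22] = e4 99 88 90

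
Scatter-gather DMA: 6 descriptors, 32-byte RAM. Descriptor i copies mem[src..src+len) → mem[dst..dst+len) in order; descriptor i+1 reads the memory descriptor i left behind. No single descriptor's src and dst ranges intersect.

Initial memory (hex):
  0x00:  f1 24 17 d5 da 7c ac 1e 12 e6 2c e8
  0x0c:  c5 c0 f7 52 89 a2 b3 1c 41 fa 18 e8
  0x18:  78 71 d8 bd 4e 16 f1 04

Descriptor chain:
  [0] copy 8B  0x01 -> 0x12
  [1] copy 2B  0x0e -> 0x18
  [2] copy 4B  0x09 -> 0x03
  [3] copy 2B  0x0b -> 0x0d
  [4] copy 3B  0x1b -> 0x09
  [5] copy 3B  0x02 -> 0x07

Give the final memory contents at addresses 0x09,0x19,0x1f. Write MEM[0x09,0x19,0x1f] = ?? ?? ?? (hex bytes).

D0: mem[0x12..0x19] <- [24 17 d5 da 7c ac 1e 12]
D1: mem[0x18..0x19] <- [f7 52]
D2: mem[0x03..0x06] <- [e6 2c e8 c5]
D3: mem[0x0d..0x0e] <- [e8 c5]
D4: mem[0x09..0x0b] <- [bd 4e 16]
D5: mem[0x07..0x09] <- [17 e6 2c]
query mem[0x09]=0x2c, mem[0x19]=0x52, mem[0x1f]=0x04

MEM[0x09,0x19,0x1f] = 2c 52 04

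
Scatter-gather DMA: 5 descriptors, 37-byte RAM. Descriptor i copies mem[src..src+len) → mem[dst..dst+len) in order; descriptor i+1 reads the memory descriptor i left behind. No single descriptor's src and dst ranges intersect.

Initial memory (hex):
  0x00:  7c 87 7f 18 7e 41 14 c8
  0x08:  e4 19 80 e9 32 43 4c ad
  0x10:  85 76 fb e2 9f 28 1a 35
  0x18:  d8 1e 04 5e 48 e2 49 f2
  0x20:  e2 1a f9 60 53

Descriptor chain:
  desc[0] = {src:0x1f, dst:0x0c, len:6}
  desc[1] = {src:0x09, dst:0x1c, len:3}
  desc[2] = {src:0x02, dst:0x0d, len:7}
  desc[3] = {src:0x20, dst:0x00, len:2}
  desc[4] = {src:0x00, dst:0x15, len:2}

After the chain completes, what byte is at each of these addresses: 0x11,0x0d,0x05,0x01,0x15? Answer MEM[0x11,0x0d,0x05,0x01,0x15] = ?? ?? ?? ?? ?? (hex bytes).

[0] 0x1f->0x0c len=6 : f2 e2 1a f9 60 53
[1] 0x09->0x1c len=3 : 19 80 e9
[2] 0x02->0x0d len=7 : 7f 18 7e 41 14 c8 e4
[3] 0x20->0x00 len=2 : e2 1a
[4] 0x00->0x15 len=2 : e2 1a
query mem[0x11]=0x14, mem[0x0d]=0x7f, mem[0x05]=0x41, mem[0x01]=0x1a, mem[0x15]=0xe2

MEM[0x11,0x0d,0x05,0x01,0x15] = 14 7f 41 1a e2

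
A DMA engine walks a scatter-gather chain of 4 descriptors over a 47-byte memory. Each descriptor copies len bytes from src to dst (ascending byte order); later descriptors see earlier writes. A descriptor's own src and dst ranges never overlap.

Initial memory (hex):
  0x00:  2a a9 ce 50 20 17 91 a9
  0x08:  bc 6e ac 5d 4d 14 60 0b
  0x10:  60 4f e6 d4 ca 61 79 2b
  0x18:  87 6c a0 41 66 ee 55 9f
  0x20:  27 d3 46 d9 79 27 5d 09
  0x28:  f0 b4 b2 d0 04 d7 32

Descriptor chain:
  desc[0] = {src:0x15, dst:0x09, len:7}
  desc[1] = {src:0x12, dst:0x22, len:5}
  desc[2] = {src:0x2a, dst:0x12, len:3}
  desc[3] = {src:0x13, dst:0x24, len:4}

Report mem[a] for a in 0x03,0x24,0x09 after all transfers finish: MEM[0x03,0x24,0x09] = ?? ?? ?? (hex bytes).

MEM[0x03,0x24,0x09] = 50 d0 61

  after D0: wrote 7B at 0x09 = 61792b876ca041
  after D1: wrote 5B at 0x22 = e6d4ca6179
  after D2: wrote 3B at 0x12 = b2d004
  after D3: wrote 4B at 0x24 = d0046179
query mem[0x03]=0x50, mem[0x24]=0xd0, mem[0x09]=0x61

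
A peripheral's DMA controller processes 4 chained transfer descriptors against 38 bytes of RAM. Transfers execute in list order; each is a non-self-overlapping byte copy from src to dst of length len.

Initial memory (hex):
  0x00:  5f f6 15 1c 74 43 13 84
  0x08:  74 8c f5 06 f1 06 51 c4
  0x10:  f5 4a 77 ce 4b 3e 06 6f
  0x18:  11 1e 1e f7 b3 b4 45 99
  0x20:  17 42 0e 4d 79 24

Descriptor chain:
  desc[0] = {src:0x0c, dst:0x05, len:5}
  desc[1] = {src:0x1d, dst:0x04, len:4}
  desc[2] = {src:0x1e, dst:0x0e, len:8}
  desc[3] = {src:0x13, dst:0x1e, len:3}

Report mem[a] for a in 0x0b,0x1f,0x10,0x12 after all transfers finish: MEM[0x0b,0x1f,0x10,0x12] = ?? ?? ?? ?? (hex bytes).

MEM[0x0b,0x1f,0x10,0x12] = 06 79 17 0e

[0] 0x0c->0x05 len=5 : f1 06 51 c4 f5
[1] 0x1d->0x04 len=4 : b4 45 99 17
[2] 0x1e->0x0e len=8 : 45 99 17 42 0e 4d 79 24
[3] 0x13->0x1e len=3 : 4d 79 24
query mem[0x0b]=0x06, mem[0x1f]=0x79, mem[0x10]=0x17, mem[0x12]=0x0e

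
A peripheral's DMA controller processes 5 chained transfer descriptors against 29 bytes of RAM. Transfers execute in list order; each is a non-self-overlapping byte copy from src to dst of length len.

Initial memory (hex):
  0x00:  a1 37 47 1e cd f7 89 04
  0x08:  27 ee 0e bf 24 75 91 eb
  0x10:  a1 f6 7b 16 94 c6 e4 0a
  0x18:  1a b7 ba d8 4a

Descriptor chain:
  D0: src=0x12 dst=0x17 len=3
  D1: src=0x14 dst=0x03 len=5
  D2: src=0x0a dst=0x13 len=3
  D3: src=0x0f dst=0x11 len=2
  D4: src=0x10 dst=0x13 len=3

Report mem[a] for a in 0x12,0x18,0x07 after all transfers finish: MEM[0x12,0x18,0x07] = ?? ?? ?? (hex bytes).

  after D0: wrote 3B at 0x17 = 7b1694
  after D1: wrote 5B at 0x03 = 94c6e47b16
  after D2: wrote 3B at 0x13 = 0ebf24
  after D3: wrote 2B at 0x11 = eba1
  after D4: wrote 3B at 0x13 = a1eba1
query mem[0x12]=0xa1, mem[0x18]=0x16, mem[0x07]=0x16

MEM[0x12,0x18,0x07] = a1 16 16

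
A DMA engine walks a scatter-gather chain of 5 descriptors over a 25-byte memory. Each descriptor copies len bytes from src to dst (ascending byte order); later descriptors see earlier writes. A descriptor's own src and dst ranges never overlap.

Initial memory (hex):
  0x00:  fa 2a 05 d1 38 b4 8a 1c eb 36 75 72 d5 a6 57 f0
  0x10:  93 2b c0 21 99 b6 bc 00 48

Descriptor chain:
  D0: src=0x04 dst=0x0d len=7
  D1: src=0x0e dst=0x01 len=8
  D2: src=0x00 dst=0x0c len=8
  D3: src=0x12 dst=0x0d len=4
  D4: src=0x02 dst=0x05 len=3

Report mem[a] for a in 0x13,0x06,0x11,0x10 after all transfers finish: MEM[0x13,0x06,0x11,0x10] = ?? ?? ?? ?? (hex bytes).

MEM[0x13,0x06,0x11,0x10] = 99 1c 36 b6

  after D0: wrote 7B at 0x0d = 38b48a1ceb3675
  after D1: wrote 8B at 0x01 = b48a1ceb367599b6
  after D2: wrote 8B at 0x0c = fab48a1ceb367599
  after D3: wrote 4B at 0x0d = 759999b6
  after D4: wrote 3B at 0x05 = 8a1ceb
query mem[0x13]=0x99, mem[0x06]=0x1c, mem[0x11]=0x36, mem[0x10]=0xb6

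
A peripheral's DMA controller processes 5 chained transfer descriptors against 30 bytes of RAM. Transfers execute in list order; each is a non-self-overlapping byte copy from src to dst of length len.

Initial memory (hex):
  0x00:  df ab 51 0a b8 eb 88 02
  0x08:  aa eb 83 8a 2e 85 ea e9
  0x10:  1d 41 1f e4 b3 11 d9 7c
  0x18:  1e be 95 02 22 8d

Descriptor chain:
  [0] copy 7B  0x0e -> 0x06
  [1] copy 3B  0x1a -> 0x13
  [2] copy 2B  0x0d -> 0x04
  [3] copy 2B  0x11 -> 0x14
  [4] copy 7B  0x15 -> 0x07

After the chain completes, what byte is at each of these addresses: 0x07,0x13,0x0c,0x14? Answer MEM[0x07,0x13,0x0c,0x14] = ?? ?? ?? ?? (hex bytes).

[0] 0x0e->0x06 len=7 : ea e9 1d 41 1f e4 b3
[1] 0x1a->0x13 len=3 : 95 02 22
[2] 0x0d->0x04 len=2 : 85 ea
[3] 0x11->0x14 len=2 : 41 1f
[4] 0x15->0x07 len=7 : 1f d9 7c 1e be 95 02
query mem[0x07]=0x1f, mem[0x13]=0x95, mem[0x0c]=0x95, mem[0x14]=0x41

MEM[0x07,0x13,0x0c,0x14] = 1f 95 95 41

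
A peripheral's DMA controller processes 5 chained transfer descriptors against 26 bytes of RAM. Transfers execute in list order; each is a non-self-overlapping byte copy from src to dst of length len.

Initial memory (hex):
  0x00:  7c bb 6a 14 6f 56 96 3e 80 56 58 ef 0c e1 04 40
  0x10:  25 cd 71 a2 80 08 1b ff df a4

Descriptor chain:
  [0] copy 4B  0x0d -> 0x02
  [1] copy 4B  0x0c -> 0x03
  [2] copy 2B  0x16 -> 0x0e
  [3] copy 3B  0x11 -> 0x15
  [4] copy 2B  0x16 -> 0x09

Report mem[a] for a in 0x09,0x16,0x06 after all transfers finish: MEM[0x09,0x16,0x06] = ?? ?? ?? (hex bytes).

#0 dst[0x02+4] := {0xe1,0x04,0x40,0x25}
#1 dst[0x03+4] := {0x0c,0xe1,0x04,0x40}
#2 dst[0x0e+2] := {0x1b,0xff}
#3 dst[0x15+3] := {0xcd,0x71,0xa2}
#4 dst[0x09+2] := {0x71,0xa2}
query mem[0x09]=0x71, mem[0x16]=0x71, mem[0x06]=0x40

MEM[0x09,0x16,0x06] = 71 71 40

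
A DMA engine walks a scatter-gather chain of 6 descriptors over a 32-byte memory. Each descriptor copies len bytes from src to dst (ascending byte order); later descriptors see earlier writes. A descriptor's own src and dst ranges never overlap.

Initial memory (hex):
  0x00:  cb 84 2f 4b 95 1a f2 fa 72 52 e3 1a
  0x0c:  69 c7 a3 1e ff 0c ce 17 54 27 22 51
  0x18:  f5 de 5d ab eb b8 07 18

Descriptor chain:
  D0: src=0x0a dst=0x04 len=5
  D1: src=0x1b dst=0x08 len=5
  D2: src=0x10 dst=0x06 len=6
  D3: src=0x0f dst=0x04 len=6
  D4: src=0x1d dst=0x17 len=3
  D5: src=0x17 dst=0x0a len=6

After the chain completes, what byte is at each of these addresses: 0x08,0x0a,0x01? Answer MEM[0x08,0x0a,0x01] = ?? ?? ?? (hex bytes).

MEM[0x08,0x0a,0x01] = 17 b8 84

  after D0: wrote 5B at 0x04 = e31a69c7a3
  after D1: wrote 5B at 0x08 = abebb80718
  after D2: wrote 6B at 0x06 = ff0cce175427
  after D3: wrote 6B at 0x04 = 1eff0cce1754
  after D4: wrote 3B at 0x17 = b80718
  after D5: wrote 6B at 0x0a = b807185dabeb
query mem[0x08]=0x17, mem[0x0a]=0xb8, mem[0x01]=0x84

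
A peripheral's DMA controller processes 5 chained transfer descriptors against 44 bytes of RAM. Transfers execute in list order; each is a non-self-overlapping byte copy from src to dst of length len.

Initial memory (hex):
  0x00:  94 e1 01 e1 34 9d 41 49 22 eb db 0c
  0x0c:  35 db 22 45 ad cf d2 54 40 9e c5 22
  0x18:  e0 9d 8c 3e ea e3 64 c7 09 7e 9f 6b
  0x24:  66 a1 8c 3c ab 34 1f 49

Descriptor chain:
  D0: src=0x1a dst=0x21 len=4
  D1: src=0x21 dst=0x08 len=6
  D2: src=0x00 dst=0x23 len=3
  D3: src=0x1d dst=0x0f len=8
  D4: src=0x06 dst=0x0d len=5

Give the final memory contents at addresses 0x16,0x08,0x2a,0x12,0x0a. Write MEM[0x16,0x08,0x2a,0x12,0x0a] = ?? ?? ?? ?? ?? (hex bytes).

MEM[0x16,0x08,0x2a,0x12,0x0a] = e1 8c 1f 09 ea

D0: mem[0x21..0x24] <- [8c 3e ea e3]
D1: mem[0x08..0x0d] <- [8c 3e ea e3 a1 8c]
D2: mem[0x23..0x25] <- [94 e1 01]
D3: mem[0x0f..0x16] <- [e3 64 c7 09 8c 3e 94 e1]
D4: mem[0x0d..0x11] <- [41 49 8c 3e ea]
query mem[0x16]=0xe1, mem[0x08]=0x8c, mem[0x2a]=0x1f, mem[0x12]=0x09, mem[0x0a]=0xea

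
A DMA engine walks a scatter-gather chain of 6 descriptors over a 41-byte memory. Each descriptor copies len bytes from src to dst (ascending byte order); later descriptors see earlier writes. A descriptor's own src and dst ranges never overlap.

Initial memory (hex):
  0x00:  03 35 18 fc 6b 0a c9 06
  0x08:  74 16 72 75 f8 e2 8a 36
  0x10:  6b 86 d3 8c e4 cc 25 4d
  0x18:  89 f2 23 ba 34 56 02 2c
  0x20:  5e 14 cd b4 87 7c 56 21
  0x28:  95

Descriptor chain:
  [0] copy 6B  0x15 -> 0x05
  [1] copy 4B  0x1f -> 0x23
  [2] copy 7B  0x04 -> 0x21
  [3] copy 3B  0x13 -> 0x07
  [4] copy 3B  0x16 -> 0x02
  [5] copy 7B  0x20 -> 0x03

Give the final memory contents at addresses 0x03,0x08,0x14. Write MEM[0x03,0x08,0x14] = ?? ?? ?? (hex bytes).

MEM[0x03,0x08,0x14] = 5e 89 e4

D0: mem[0x05..0x0a] <- [cc 25 4d 89 f2 23]
D1: mem[0x23..0x26] <- [2c 5e 14 cd]
D2: mem[0x21..0x27] <- [6b cc 25 4d 89 f2 23]
D3: mem[0x07..0x09] <- [8c e4 cc]
D4: mem[0x02..0x04] <- [25 4d 89]
D5: mem[0x03..0x09] <- [5e 6b cc 25 4d 89 f2]
query mem[0x03]=0x5e, mem[0x08]=0x89, mem[0x14]=0xe4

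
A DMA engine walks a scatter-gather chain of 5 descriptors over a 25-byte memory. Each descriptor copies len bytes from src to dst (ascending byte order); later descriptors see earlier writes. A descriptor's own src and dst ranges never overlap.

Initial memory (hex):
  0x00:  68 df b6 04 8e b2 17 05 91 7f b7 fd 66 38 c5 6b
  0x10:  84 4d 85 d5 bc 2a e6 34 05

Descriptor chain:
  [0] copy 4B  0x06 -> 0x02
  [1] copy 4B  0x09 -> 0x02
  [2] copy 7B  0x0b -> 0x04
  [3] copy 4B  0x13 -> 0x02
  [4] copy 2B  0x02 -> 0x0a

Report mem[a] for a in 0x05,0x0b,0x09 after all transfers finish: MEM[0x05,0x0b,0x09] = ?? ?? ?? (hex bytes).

  after D0: wrote 4B at 0x02 = 1705917f
  after D1: wrote 4B at 0x02 = 7fb7fd66
  after D2: wrote 7B at 0x04 = fd6638c56b844d
  after D3: wrote 4B at 0x02 = d5bc2ae6
  after D4: wrote 2B at 0x0a = d5bc
query mem[0x05]=0xe6, mem[0x0b]=0xbc, mem[0x09]=0x84

MEM[0x05,0x0b,0x09] = e6 bc 84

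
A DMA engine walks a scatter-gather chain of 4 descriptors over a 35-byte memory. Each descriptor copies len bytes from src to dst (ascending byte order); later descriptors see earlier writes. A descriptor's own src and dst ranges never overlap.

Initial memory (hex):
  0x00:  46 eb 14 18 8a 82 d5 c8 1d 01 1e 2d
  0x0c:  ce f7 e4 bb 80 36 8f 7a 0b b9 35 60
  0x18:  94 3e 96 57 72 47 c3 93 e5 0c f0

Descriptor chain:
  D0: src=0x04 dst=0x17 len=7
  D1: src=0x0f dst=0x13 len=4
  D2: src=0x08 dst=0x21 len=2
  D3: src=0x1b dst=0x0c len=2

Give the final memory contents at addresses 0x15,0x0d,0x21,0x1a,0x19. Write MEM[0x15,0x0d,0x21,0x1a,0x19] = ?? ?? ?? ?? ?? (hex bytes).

D0: mem[0x17..0x1d] <- [8a 82 d5 c8 1d 01 1e]
D1: mem[0x13..0x16] <- [bb 80 36 8f]
D2: mem[0x21..0x22] <- [1d 01]
D3: mem[0x0c..0x0d] <- [1d 01]
query mem[0x15]=0x36, mem[0x0d]=0x01, mem[0x21]=0x1d, mem[0x1a]=0xc8, mem[0x19]=0xd5

MEM[0x15,0x0d,0x21,0x1a,0x19] = 36 01 1d c8 d5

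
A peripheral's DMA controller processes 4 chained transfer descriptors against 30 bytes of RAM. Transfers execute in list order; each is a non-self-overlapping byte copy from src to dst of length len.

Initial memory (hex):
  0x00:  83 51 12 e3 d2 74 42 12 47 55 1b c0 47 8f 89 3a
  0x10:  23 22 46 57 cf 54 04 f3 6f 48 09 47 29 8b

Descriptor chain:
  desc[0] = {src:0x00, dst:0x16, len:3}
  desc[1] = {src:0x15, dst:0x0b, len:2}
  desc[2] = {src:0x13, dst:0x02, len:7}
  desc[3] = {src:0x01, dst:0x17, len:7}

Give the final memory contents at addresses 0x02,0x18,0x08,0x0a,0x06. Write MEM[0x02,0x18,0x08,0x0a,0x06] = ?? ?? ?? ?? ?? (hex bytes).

MEM[0x02,0x18,0x08,0x0a,0x06] = 57 57 48 1b 51

  after D0: wrote 3B at 0x16 = 835112
  after D1: wrote 2B at 0x0b = 5483
  after D2: wrote 7B at 0x02 = 57cf5483511248
  after D3: wrote 7B at 0x17 = 5157cf54835112
query mem[0x02]=0x57, mem[0x18]=0x57, mem[0x08]=0x48, mem[0x0a]=0x1b, mem[0x06]=0x51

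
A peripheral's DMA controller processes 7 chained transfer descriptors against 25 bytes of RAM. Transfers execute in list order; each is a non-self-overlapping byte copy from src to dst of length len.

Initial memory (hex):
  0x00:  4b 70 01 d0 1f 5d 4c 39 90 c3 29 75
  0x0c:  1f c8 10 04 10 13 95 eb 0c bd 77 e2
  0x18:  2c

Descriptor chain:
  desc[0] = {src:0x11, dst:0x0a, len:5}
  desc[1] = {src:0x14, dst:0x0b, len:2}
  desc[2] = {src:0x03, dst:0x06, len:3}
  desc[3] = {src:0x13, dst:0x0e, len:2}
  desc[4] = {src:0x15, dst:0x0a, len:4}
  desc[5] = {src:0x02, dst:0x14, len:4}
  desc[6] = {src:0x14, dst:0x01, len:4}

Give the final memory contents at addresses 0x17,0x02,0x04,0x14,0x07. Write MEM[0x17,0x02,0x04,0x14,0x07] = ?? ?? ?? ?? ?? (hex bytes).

MEM[0x17,0x02,0x04,0x14,0x07] = 5d d0 5d 01 1f

#0 dst[0x0a+5] := {0x13,0x95,0xeb,0x0c,0xbd}
#1 dst[0x0b+2] := {0x0c,0xbd}
#2 dst[0x06+3] := {0xd0,0x1f,0x5d}
#3 dst[0x0e+2] := {0xeb,0x0c}
#4 dst[0x0a+4] := {0xbd,0x77,0xe2,0x2c}
#5 dst[0x14+4] := {0x01,0xd0,0x1f,0x5d}
#6 dst[0x01+4] := {0x01,0xd0,0x1f,0x5d}
query mem[0x17]=0x5d, mem[0x02]=0xd0, mem[0x04]=0x5d, mem[0x14]=0x01, mem[0x07]=0x1f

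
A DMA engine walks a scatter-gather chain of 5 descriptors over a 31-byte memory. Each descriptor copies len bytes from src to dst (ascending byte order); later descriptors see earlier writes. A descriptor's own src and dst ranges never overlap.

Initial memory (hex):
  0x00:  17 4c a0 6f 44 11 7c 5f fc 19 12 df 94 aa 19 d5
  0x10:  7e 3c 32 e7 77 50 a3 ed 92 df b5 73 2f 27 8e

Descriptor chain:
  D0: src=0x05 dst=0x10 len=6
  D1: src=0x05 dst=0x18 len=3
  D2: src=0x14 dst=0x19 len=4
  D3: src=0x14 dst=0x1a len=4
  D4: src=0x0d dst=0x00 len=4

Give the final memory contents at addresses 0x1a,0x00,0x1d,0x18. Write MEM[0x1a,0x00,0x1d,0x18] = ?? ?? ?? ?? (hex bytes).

  after D0: wrote 6B at 0x10 = 117c5ffc1912
  after D1: wrote 3B at 0x18 = 117c5f
  after D2: wrote 4B at 0x19 = 1912a3ed
  after D3: wrote 4B at 0x1a = 1912a3ed
  after D4: wrote 4B at 0x00 = aa19d511
query mem[0x1a]=0x19, mem[0x00]=0xaa, mem[0x1d]=0xed, mem[0x18]=0x11

MEM[0x1a,0x00,0x1d,0x18] = 19 aa ed 11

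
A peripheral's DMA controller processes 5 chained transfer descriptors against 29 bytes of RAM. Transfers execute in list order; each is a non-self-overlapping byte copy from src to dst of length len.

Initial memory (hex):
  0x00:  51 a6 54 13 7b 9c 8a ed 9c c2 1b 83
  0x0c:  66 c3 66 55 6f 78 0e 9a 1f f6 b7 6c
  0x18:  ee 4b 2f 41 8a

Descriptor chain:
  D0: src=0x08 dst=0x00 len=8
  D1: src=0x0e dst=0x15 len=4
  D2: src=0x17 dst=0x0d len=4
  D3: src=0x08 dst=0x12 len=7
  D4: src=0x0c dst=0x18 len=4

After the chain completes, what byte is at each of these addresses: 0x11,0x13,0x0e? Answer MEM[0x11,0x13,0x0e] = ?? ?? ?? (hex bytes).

  after D0: wrote 8B at 0x00 = 9cc21b8366c36655
  after D1: wrote 4B at 0x15 = 66556f78
  after D2: wrote 4B at 0x0d = 6f784b2f
  after D3: wrote 7B at 0x12 = 9cc21b83666f78
  after D4: wrote 4B at 0x18 = 666f784b
query mem[0x11]=0x78, mem[0x13]=0xc2, mem[0x0e]=0x78

MEM[0x11,0x13,0x0e] = 78 c2 78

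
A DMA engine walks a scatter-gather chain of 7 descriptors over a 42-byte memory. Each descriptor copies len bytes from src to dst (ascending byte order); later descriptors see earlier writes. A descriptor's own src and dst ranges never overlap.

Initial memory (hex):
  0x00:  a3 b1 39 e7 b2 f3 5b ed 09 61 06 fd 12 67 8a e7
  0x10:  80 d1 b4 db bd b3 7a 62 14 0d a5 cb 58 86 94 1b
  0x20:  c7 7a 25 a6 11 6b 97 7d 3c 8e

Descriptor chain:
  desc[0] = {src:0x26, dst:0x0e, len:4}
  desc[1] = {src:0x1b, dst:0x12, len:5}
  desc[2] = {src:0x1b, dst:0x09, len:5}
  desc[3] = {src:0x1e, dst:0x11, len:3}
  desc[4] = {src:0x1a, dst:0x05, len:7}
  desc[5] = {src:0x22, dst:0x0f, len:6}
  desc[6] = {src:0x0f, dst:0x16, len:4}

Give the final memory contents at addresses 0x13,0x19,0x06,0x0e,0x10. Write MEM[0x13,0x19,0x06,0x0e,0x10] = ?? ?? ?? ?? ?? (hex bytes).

  after D0: wrote 4B at 0x0e = 977d3c8e
  after D1: wrote 5B at 0x12 = cb5886941b
  after D2: wrote 5B at 0x09 = cb5886941b
  after D3: wrote 3B at 0x11 = 941bc7
  after D4: wrote 7B at 0x05 = a5cb5886941bc7
  after D5: wrote 6B at 0x0f = 25a6116b977d
  after D6: wrote 4B at 0x16 = 25a6116b
query mem[0x13]=0x97, mem[0x19]=0x6b, mem[0x06]=0xcb, mem[0x0e]=0x97, mem[0x10]=0xa6

MEM[0x13,0x19,0x06,0x0e,0x10] = 97 6b cb 97 a6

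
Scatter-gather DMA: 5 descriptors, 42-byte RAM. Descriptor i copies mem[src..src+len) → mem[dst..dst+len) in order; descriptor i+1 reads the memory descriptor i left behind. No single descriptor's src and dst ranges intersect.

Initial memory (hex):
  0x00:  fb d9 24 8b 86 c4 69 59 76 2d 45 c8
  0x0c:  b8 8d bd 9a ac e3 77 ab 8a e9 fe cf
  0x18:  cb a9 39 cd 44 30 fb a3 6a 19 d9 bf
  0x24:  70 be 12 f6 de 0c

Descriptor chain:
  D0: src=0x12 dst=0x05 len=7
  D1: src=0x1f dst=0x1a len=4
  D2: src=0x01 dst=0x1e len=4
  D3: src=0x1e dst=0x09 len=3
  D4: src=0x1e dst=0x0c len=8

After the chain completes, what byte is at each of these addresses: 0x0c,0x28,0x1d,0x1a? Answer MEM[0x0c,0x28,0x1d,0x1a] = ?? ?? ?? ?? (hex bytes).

[0] 0x12->0x05 len=7 : 77 ab 8a e9 fe cf cb
[1] 0x1f->0x1a len=4 : a3 6a 19 d9
[2] 0x01->0x1e len=4 : d9 24 8b 86
[3] 0x1e->0x09 len=3 : d9 24 8b
[4] 0x1e->0x0c len=8 : d9 24 8b 86 d9 bf 70 be
query mem[0x0c]=0xd9, mem[0x28]=0xde, mem[0x1d]=0xd9, mem[0x1a]=0xa3

MEM[0x0c,0x28,0x1d,0x1a] = d9 de d9 a3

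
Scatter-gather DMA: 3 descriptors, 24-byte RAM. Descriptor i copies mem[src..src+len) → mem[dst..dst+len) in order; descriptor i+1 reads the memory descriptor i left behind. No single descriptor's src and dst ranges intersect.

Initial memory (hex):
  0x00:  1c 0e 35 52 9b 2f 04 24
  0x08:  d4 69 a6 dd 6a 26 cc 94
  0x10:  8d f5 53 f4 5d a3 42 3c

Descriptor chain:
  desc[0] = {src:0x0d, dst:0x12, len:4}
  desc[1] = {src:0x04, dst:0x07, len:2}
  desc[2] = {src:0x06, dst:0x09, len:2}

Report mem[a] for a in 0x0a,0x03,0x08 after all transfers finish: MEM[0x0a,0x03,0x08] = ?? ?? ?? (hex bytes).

D0: mem[0x12..0x15] <- [26 cc 94 8d]
D1: mem[0x07..0x08] <- [9b 2f]
D2: mem[0x09..0x0a] <- [04 9b]
query mem[0x0a]=0x9b, mem[0x03]=0x52, mem[0x08]=0x2f

MEM[0x0a,0x03,0x08] = 9b 52 2f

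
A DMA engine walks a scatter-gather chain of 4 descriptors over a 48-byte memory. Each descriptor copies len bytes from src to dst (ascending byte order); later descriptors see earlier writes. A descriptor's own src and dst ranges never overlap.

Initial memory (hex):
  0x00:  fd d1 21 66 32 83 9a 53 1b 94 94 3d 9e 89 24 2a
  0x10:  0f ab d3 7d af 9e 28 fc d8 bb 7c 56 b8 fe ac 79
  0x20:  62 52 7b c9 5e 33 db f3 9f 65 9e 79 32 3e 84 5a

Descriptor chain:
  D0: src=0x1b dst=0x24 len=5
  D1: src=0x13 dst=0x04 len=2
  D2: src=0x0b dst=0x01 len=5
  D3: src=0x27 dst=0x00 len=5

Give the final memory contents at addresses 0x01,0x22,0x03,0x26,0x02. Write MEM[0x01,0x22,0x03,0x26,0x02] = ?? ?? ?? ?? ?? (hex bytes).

MEM[0x01,0x22,0x03,0x26,0x02] = 79 7b 9e fe 65

#0 dst[0x24+5] := {0x56,0xb8,0xfe,0xac,0x79}
#1 dst[0x04+2] := {0x7d,0xaf}
#2 dst[0x01+5] := {0x3d,0x9e,0x89,0x24,0x2a}
#3 dst[0x00+5] := {0xac,0x79,0x65,0x9e,0x79}
query mem[0x01]=0x79, mem[0x22]=0x7b, mem[0x03]=0x9e, mem[0x26]=0xfe, mem[0x02]=0x65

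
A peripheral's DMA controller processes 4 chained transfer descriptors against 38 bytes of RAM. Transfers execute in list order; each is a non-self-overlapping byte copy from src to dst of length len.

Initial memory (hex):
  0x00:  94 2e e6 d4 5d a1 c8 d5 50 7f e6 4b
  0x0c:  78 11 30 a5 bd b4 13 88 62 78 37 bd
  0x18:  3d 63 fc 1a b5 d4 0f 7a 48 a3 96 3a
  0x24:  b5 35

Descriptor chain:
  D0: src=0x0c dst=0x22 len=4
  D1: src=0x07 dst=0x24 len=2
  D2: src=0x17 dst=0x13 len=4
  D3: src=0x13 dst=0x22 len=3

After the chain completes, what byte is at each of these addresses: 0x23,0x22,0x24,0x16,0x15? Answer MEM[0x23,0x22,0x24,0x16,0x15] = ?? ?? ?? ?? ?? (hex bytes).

MEM[0x23,0x22,0x24,0x16,0x15] = 3d bd 63 fc 63

#0 dst[0x22+4] := {0x78,0x11,0x30,0xa5}
#1 dst[0x24+2] := {0xd5,0x50}
#2 dst[0x13+4] := {0xbd,0x3d,0x63,0xfc}
#3 dst[0x22+3] := {0xbd,0x3d,0x63}
query mem[0x23]=0x3d, mem[0x22]=0xbd, mem[0x24]=0x63, mem[0x16]=0xfc, mem[0x15]=0x63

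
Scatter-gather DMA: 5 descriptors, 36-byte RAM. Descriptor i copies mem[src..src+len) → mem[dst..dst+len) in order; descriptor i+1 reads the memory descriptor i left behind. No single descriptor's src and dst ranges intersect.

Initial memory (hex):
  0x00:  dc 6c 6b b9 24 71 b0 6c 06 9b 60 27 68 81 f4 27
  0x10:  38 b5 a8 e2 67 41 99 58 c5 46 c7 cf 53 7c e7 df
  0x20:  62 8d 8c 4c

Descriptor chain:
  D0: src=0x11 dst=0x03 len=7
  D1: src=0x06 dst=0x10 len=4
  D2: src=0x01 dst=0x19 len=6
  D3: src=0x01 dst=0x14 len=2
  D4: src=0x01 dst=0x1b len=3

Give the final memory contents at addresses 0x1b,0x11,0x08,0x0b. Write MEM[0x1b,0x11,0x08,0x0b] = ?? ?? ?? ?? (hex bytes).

  after D0: wrote 7B at 0x03 = b5a8e267419958
  after D1: wrote 4B at 0x10 = 67419958
  after D2: wrote 6B at 0x19 = 6c6bb5a8e267
  after D3: wrote 2B at 0x14 = 6c6b
  after D4: wrote 3B at 0x1b = 6c6bb5
query mem[0x1b]=0x6c, mem[0x11]=0x41, mem[0x08]=0x99, mem[0x0b]=0x27

MEM[0x1b,0x11,0x08,0x0b] = 6c 41 99 27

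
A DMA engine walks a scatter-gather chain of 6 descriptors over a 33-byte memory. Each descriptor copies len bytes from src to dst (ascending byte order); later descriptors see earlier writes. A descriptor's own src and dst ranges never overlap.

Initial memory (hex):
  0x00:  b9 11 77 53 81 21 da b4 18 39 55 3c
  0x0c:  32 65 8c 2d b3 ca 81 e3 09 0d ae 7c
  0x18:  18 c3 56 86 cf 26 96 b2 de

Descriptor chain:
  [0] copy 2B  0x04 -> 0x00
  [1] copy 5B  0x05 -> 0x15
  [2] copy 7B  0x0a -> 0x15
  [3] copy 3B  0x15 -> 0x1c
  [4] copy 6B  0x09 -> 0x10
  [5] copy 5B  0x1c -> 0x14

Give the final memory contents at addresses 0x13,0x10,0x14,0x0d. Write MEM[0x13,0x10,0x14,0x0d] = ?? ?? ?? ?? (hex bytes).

MEM[0x13,0x10,0x14,0x0d] = 32 39 55 65

D0: mem[0x00..0x01] <- [81 21]
D1: mem[0x15..0x19] <- [21 da b4 18 39]
D2: mem[0x15..0x1b] <- [55 3c 32 65 8c 2d b3]
D3: mem[0x1c..0x1e] <- [55 3c 32]
D4: mem[0x10..0x15] <- [39 55 3c 32 65 8c]
D5: mem[0x14..0x18] <- [55 3c 32 b2 de]
query mem[0x13]=0x32, mem[0x10]=0x39, mem[0x14]=0x55, mem[0x0d]=0x65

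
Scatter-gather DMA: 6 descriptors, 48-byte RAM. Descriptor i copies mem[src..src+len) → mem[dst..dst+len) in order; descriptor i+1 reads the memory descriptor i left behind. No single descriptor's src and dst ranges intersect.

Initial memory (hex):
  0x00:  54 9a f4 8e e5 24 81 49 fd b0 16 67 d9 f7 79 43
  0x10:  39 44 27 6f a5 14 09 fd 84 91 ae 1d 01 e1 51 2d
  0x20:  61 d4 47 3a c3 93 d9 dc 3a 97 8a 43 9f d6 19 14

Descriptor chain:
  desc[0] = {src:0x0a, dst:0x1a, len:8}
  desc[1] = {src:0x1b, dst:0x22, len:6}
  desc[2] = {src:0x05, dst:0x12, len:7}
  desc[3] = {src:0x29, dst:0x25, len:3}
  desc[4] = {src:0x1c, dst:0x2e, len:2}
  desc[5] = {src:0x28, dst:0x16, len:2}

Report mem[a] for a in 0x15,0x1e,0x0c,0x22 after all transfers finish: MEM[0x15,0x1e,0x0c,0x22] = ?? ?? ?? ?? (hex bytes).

MEM[0x15,0x1e,0x0c,0x22] = fd 79 d9 67

#0 dst[0x1a+8] := {0x16,0x67,0xd9,0xf7,0x79,0x43,0x39,0x44}
#1 dst[0x22+6] := {0x67,0xd9,0xf7,0x79,0x43,0x39}
#2 dst[0x12+7] := {0x24,0x81,0x49,0xfd,0xb0,0x16,0x67}
#3 dst[0x25+3] := {0x97,0x8a,0x43}
#4 dst[0x2e+2] := {0xd9,0xf7}
#5 dst[0x16+2] := {0x3a,0x97}
query mem[0x15]=0xfd, mem[0x1e]=0x79, mem[0x0c]=0xd9, mem[0x22]=0x67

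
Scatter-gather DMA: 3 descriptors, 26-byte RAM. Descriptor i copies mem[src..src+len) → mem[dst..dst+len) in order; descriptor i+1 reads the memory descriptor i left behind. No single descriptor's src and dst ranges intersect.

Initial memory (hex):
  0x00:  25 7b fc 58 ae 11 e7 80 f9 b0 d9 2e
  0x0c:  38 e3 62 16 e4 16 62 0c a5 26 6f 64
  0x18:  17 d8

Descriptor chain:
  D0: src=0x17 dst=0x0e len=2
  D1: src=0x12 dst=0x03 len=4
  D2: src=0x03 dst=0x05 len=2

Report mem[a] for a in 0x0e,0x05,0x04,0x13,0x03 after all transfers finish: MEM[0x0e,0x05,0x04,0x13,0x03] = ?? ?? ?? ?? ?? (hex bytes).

[0] 0x17->0x0e len=2 : 64 17
[1] 0x12->0x03 len=4 : 62 0c a5 26
[2] 0x03->0x05 len=2 : 62 0c
query mem[0x0e]=0x64, mem[0x05]=0x62, mem[0x04]=0x0c, mem[0x13]=0x0c, mem[0x03]=0x62

MEM[0x0e,0x05,0x04,0x13,0x03] = 64 62 0c 0c 62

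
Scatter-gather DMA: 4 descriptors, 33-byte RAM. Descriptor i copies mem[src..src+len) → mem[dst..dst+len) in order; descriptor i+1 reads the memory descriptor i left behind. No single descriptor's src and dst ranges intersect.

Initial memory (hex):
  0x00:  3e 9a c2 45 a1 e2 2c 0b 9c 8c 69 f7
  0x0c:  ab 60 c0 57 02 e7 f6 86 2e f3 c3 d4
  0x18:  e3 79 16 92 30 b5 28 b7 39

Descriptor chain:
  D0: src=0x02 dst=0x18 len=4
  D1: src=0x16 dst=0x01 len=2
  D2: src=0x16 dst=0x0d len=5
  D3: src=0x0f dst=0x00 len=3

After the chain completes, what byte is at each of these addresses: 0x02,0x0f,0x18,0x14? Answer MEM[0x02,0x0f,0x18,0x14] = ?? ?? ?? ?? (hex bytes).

MEM[0x02,0x0f,0x18,0x14] = a1 c2 c2 2e

#0 dst[0x18+4] := {0xc2,0x45,0xa1,0xe2}
#1 dst[0x01+2] := {0xc3,0xd4}
#2 dst[0x0d+5] := {0xc3,0xd4,0xc2,0x45,0xa1}
#3 dst[0x00+3] := {0xc2,0x45,0xa1}
query mem[0x02]=0xa1, mem[0x0f]=0xc2, mem[0x18]=0xc2, mem[0x14]=0x2e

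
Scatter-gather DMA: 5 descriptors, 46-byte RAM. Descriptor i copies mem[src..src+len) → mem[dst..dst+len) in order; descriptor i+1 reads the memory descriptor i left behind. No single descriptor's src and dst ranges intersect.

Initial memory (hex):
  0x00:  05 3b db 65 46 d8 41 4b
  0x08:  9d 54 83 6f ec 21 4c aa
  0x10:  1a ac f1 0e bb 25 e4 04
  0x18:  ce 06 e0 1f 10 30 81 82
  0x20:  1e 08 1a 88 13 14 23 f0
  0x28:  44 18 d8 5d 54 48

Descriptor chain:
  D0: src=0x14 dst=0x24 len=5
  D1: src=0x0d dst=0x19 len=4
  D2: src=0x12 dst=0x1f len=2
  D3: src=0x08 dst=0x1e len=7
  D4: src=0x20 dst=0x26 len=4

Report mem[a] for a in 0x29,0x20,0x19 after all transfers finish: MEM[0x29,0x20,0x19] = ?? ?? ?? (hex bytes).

MEM[0x29,0x20,0x19] = 21 83 21

#0 dst[0x24+5] := {0xbb,0x25,0xe4,0x04,0xce}
#1 dst[0x19+4] := {0x21,0x4c,0xaa,0x1a}
#2 dst[0x1f+2] := {0xf1,0x0e}
#3 dst[0x1e+7] := {0x9d,0x54,0x83,0x6f,0xec,0x21,0x4c}
#4 dst[0x26+4] := {0x83,0x6f,0xec,0x21}
query mem[0x29]=0x21, mem[0x20]=0x83, mem[0x19]=0x21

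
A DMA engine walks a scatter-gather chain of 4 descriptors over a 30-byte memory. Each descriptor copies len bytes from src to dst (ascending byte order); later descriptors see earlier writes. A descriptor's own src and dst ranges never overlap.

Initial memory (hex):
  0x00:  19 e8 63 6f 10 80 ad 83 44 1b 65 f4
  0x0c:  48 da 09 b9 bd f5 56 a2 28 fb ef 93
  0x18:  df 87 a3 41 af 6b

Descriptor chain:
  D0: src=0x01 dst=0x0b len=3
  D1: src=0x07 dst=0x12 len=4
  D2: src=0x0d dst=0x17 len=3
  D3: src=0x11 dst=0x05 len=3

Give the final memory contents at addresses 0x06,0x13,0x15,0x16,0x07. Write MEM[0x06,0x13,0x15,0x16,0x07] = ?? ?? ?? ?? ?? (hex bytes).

[0] 0x01->0x0b len=3 : e8 63 6f
[1] 0x07->0x12 len=4 : 83 44 1b 65
[2] 0x0d->0x17 len=3 : 6f 09 b9
[3] 0x11->0x05 len=3 : f5 83 44
query mem[0x06]=0x83, mem[0x13]=0x44, mem[0x15]=0x65, mem[0x16]=0xef, mem[0x07]=0x44

MEM[0x06,0x13,0x15,0x16,0x07] = 83 44 65 ef 44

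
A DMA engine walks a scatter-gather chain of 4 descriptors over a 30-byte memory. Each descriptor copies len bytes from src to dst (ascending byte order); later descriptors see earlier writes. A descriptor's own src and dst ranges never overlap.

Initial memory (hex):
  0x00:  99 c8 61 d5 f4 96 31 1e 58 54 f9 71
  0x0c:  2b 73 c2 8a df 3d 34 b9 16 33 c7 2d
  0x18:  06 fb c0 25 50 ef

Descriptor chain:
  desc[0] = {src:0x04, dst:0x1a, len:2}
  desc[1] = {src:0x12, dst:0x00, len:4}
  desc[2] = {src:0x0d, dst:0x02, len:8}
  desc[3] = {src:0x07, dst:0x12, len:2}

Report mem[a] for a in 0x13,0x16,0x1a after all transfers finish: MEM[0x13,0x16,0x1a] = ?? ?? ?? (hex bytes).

MEM[0x13,0x16,0x1a] = b9 c7 f4

[0] 0x04->0x1a len=2 : f4 96
[1] 0x12->0x00 len=4 : 34 b9 16 33
[2] 0x0d->0x02 len=8 : 73 c2 8a df 3d 34 b9 16
[3] 0x07->0x12 len=2 : 34 b9
query mem[0x13]=0xb9, mem[0x16]=0xc7, mem[0x1a]=0xf4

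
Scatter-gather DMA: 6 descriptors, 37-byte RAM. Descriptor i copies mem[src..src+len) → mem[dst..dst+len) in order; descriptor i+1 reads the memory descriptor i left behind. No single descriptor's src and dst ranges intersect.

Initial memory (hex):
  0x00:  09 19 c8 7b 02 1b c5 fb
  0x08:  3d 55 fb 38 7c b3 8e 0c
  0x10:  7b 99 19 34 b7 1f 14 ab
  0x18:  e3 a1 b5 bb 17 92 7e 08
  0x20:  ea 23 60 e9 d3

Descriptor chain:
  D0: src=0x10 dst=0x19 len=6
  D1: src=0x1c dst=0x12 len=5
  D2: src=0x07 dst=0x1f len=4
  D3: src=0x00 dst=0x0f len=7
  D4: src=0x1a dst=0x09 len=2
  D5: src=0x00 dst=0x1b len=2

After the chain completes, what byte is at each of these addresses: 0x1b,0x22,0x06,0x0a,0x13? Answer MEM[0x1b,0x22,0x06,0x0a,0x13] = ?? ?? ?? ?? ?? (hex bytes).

MEM[0x1b,0x22,0x06,0x0a,0x13] = 09 fb c5 19 02

  after D0: wrote 6B at 0x19 = 7b991934b71f
  after D1: wrote 5B at 0x12 = 34b71f08ea
  after D2: wrote 4B at 0x1f = fb3d55fb
  after D3: wrote 7B at 0x0f = 0919c87b021bc5
  after D4: wrote 2B at 0x09 = 9919
  after D5: wrote 2B at 0x1b = 0919
query mem[0x1b]=0x09, mem[0x22]=0xfb, mem[0x06]=0xc5, mem[0x0a]=0x19, mem[0x13]=0x02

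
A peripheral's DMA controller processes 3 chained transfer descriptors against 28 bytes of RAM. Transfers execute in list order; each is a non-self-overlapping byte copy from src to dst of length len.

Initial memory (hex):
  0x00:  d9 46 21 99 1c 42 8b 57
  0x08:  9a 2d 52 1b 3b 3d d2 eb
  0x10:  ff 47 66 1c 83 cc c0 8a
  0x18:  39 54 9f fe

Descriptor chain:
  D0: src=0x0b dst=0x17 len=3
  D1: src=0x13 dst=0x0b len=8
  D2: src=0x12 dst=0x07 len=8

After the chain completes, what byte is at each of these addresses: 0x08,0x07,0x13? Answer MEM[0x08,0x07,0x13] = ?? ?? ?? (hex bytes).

#0 dst[0x17+3] := {0x1b,0x3b,0x3d}
#1 dst[0x0b+8] := {0x1c,0x83,0xcc,0xc0,0x1b,0x3b,0x3d,0x9f}
#2 dst[0x07+8] := {0x9f,0x1c,0x83,0xcc,0xc0,0x1b,0x3b,0x3d}
query mem[0x08]=0x1c, mem[0x07]=0x9f, mem[0x13]=0x1c

MEM[0x08,0x07,0x13] = 1c 9f 1c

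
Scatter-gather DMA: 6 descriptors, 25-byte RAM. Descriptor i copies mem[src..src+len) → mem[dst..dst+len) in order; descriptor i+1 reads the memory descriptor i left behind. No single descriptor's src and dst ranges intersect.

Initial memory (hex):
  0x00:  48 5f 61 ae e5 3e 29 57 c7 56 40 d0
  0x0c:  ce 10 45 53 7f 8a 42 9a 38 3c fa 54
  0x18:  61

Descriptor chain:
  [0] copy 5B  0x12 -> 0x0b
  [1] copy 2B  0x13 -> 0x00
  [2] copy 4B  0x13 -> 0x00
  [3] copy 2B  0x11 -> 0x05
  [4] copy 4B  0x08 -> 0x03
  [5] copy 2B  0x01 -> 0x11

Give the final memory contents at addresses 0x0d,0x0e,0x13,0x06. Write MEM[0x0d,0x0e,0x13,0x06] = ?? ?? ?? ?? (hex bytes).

MEM[0x0d,0x0e,0x13,0x06] = 38 3c 9a 42

D0: mem[0x0b..0x0f] <- [42 9a 38 3c fa]
D1: mem[0x00..0x01] <- [9a 38]
D2: mem[0x00..0x03] <- [9a 38 3c fa]
D3: mem[0x05..0x06] <- [8a 42]
D4: mem[0x03..0x06] <- [c7 56 40 42]
D5: mem[0x11..0x12] <- [38 3c]
query mem[0x0d]=0x38, mem[0x0e]=0x3c, mem[0x13]=0x9a, mem[0x06]=0x42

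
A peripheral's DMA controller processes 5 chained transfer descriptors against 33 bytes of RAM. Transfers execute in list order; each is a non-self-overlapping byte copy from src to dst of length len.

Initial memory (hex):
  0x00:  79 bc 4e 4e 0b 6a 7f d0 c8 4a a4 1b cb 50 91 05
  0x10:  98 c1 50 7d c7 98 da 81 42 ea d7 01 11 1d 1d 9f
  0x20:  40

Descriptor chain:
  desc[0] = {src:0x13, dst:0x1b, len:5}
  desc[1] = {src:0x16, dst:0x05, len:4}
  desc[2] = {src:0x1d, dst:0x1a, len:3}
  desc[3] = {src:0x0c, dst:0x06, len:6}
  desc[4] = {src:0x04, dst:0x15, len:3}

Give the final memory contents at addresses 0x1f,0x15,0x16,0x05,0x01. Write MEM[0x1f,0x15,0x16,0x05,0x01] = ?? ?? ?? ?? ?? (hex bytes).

[0] 0x13->0x1b len=5 : 7d c7 98 da 81
[1] 0x16->0x05 len=4 : da 81 42 ea
[2] 0x1d->0x1a len=3 : 98 da 81
[3] 0x0c->0x06 len=6 : cb 50 91 05 98 c1
[4] 0x04->0x15 len=3 : 0b da cb
query mem[0x1f]=0x81, mem[0x15]=0x0b, mem[0x16]=0xda, mem[0x05]=0xda, mem[0x01]=0xbc

MEM[0x1f,0x15,0x16,0x05,0x01] = 81 0b da da bc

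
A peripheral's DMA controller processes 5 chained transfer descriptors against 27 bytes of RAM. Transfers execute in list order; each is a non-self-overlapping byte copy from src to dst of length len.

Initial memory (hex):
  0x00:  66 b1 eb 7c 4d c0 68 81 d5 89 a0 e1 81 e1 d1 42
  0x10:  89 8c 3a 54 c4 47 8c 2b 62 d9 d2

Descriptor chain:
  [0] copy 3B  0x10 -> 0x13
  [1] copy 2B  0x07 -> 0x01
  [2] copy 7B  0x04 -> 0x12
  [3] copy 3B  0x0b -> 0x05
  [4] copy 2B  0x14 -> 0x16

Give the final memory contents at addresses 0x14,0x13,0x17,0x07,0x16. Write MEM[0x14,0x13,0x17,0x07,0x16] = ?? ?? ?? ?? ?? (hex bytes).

MEM[0x14,0x13,0x17,0x07,0x16] = 68 c0 81 e1 68

D0: mem[0x13..0x15] <- [89 8c 3a]
D1: mem[0x01..0x02] <- [81 d5]
D2: mem[0x12..0x18] <- [4d c0 68 81 d5 89 a0]
D3: mem[0x05..0x07] <- [e1 81 e1]
D4: mem[0x16..0x17] <- [68 81]
query mem[0x14]=0x68, mem[0x13]=0xc0, mem[0x17]=0x81, mem[0x07]=0xe1, mem[0x16]=0x68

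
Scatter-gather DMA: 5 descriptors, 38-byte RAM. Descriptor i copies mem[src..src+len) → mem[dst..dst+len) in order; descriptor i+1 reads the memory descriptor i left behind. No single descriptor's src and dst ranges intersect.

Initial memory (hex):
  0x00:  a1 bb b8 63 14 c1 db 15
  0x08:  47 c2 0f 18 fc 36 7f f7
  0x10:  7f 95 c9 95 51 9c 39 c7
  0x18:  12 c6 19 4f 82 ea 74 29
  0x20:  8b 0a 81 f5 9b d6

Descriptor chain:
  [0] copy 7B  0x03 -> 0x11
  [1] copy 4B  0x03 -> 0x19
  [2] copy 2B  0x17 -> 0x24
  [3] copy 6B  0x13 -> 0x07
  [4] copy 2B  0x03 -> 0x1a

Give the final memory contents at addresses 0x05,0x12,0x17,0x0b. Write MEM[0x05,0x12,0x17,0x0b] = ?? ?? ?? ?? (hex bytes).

  after D0: wrote 7B at 0x11 = 6314c1db1547c2
  after D1: wrote 4B at 0x19 = 6314c1db
  after D2: wrote 2B at 0x24 = c212
  after D3: wrote 6B at 0x07 = c1db1547c212
  after D4: wrote 2B at 0x1a = 6314
query mem[0x05]=0xc1, mem[0x12]=0x14, mem[0x17]=0xc2, mem[0x0b]=0xc2

MEM[0x05,0x12,0x17,0x0b] = c1 14 c2 c2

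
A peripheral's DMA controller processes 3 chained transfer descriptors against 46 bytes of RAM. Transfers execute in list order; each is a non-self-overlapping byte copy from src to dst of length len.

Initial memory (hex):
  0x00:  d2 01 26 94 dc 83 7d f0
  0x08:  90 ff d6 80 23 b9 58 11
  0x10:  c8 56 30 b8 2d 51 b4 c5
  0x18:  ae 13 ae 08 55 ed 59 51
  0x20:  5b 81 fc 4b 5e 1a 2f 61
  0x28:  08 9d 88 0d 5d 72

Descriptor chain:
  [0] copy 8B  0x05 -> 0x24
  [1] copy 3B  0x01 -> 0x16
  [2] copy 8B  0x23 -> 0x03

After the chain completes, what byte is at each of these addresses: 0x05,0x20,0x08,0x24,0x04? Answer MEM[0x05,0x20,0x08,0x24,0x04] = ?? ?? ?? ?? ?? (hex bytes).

[0] 0x05->0x24 len=8 : 83 7d f0 90 ff d6 80 23
[1] 0x01->0x16 len=3 : 01 26 94
[2] 0x23->0x03 len=8 : 4b 83 7d f0 90 ff d6 80
query mem[0x05]=0x7d, mem[0x20]=0x5b, mem[0x08]=0xff, mem[0x24]=0x83, mem[0x04]=0x83

MEM[0x05,0x20,0x08,0x24,0x04] = 7d 5b ff 83 83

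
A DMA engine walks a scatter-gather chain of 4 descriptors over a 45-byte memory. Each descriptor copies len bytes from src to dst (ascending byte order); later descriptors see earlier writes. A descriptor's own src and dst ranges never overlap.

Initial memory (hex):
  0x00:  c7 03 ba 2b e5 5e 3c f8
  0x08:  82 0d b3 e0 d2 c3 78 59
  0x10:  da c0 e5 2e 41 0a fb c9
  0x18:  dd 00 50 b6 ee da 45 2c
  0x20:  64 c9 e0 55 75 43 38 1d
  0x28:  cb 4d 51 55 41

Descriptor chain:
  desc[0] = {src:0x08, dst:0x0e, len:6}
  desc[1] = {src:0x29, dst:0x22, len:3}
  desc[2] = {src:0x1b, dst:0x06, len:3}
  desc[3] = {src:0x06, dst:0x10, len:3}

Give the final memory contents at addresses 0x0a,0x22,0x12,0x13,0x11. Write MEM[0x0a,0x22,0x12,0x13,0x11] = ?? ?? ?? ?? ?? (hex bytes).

MEM[0x0a,0x22,0x12,0x13,0x11] = b3 4d da c3 ee

  after D0: wrote 6B at 0x0e = 820db3e0d2c3
  after D1: wrote 3B at 0x22 = 4d5155
  after D2: wrote 3B at 0x06 = b6eeda
  after D3: wrote 3B at 0x10 = b6eeda
query mem[0x0a]=0xb3, mem[0x22]=0x4d, mem[0x12]=0xda, mem[0x13]=0xc3, mem[0x11]=0xee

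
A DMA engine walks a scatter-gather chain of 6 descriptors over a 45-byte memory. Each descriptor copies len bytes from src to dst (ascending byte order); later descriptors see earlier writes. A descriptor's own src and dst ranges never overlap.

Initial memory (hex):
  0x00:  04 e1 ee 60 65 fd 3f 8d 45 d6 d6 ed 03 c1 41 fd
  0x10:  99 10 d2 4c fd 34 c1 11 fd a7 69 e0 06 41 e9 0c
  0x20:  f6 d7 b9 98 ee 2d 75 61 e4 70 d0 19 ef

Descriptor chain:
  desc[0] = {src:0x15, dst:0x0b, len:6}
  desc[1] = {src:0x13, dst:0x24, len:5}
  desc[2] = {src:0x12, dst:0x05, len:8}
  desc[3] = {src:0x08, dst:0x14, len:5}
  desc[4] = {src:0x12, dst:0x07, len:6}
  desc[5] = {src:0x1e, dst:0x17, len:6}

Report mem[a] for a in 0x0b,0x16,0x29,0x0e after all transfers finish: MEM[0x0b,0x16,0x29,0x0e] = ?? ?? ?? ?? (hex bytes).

D0: mem[0x0b..0x10] <- [34 c1 11 fd a7 69]
D1: mem[0x24..0x28] <- [4c fd 34 c1 11]
D2: mem[0x05..0x0c] <- [d2 4c fd 34 c1 11 fd a7]
D3: mem[0x14..0x18] <- [34 c1 11 fd a7]
D4: mem[0x07..0x0c] <- [d2 4c 34 c1 11 fd]
D5: mem[0x17..0x1c] <- [e9 0c f6 d7 b9 98]
query mem[0x0b]=0x11, mem[0x16]=0x11, mem[0x29]=0x70, mem[0x0e]=0xfd

MEM[0x0b,0x16,0x29,0x0e] = 11 11 70 fd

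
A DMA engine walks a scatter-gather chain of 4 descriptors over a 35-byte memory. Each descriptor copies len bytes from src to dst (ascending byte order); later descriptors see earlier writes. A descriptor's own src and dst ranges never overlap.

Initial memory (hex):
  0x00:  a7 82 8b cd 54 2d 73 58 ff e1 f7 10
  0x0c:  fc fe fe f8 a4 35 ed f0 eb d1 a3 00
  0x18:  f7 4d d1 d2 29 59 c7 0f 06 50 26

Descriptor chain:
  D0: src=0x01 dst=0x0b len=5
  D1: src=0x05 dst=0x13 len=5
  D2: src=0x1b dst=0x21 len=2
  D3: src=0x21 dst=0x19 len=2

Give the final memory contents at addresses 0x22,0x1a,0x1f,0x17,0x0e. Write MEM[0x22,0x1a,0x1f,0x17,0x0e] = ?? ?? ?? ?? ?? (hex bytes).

#0 dst[0x0b+5] := {0x82,0x8b,0xcd,0x54,0x2d}
#1 dst[0x13+5] := {0x2d,0x73,0x58,0xff,0xe1}
#2 dst[0x21+2] := {0xd2,0x29}
#3 dst[0x19+2] := {0xd2,0x29}
query mem[0x22]=0x29, mem[0x1a]=0x29, mem[0x1f]=0x0f, mem[0x17]=0xe1, mem[0x0e]=0x54

MEM[0x22,0x1a,0x1f,0x17,0x0e] = 29 29 0f e1 54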